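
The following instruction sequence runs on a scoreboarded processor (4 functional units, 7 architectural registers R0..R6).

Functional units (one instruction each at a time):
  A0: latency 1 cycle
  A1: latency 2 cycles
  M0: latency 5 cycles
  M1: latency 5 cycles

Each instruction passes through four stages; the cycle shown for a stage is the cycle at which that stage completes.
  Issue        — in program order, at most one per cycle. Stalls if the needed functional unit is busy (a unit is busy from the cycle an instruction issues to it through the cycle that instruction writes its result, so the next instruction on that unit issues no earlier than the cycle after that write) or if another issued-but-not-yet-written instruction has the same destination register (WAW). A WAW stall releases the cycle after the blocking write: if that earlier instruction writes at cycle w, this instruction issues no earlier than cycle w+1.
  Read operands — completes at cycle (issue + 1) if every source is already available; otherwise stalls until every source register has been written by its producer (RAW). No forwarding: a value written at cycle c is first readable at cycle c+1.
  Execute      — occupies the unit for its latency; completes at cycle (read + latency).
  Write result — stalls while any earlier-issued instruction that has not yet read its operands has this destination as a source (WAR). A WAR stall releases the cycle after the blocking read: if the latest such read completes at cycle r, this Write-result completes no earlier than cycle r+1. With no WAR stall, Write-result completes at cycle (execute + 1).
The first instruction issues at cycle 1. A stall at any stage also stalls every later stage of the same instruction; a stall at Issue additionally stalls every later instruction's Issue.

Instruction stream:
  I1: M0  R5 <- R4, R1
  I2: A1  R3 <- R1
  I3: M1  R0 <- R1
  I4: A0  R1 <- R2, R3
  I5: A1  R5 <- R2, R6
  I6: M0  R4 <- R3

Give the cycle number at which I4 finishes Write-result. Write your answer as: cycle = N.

cycle = 9

t=1  I1→M0
t=2  I1 RO, I2→A1
t=3  I2 RO, I3→M1
t=4  I3 RO, I4→A0
t=5  I2 EX
t=6  I2 WR R3
t=7  I1 EX, I4 RO
t=8  I1 WR R5, I4 EX
t=9  I3 EX, I4 WR R1, I5→A1
t=10  I3 WR R0, I5 RO, I6→M0
t=11  I6 RO
t=12  I5 EX
t=13  I5 WR R5
t=16  I6 EX
t=17  I6 WR R4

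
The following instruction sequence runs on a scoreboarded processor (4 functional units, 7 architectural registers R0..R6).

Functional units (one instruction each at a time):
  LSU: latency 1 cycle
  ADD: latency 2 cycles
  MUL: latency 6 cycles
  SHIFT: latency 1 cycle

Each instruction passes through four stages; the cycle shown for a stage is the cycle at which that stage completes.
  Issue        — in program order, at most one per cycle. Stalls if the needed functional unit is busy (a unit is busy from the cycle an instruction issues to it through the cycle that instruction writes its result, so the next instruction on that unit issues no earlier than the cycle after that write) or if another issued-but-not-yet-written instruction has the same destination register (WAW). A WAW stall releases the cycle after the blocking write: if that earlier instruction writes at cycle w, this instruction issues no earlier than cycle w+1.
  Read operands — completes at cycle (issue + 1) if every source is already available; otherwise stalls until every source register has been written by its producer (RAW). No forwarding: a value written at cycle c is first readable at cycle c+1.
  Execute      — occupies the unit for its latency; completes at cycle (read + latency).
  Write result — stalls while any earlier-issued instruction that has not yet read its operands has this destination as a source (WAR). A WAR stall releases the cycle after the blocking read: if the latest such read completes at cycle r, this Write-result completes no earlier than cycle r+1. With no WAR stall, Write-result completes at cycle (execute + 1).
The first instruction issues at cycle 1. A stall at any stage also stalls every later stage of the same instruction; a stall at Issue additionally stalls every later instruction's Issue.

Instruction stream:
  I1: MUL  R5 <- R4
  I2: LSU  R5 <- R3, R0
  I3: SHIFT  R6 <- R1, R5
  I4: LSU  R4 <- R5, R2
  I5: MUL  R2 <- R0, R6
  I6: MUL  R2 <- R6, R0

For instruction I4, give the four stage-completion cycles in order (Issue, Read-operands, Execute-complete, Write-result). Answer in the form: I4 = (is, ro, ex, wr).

I4 = (14, 15, 16, 17)

[1] issue I1 (MUL)
[2] I1 read-ops
[8] I1 finished on MUL
[9] I1→R5
[10] issue I2 (LSU)
[11] I2 read-ops, issue I3 (SHIFT)
[12] I2 finished on LSU
[13] I2→R5
[14] I3 read-ops, issue I4 (LSU)
[15] I3 finished on SHIFT, I4 read-ops, issue I5 (MUL)
[16] I3→R6, I4 finished on LSU
[17] I4→R4, I5 read-ops
[23] I5 finished on MUL
[24] I5→R2
[25] issue I6 (MUL)
[26] I6 read-ops
[32] I6 finished on MUL
[33] I6→R2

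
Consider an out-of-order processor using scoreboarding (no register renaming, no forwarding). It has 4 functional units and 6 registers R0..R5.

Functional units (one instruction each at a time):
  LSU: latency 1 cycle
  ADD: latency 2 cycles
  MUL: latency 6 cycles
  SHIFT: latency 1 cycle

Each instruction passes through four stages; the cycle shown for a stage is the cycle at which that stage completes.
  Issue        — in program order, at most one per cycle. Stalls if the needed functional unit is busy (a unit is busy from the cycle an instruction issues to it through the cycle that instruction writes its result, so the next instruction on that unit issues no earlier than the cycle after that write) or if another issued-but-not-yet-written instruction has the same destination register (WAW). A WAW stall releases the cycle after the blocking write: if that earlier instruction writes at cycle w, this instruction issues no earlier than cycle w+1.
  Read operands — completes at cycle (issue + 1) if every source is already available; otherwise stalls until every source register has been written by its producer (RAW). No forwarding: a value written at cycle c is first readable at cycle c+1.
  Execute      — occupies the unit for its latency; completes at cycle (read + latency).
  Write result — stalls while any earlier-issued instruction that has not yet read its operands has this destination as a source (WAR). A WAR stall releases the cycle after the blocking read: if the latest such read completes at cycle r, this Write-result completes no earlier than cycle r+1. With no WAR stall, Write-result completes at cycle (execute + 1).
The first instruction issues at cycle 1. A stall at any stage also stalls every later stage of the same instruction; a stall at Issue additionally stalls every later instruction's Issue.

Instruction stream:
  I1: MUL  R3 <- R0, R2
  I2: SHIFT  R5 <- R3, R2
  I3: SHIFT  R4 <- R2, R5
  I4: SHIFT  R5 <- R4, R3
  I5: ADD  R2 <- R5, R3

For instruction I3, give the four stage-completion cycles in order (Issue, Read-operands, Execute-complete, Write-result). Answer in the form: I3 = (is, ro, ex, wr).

cycle 1: issue I1 (MUL)
cycle 2: I1 read-ops, issue I2 (SHIFT)
cycle 8: I1 finished on MUL
cycle 9: I1→R3
cycle 10: I2 read-ops
cycle 11: I2 finished on SHIFT
cycle 12: I2→R5
cycle 13: issue I3 (SHIFT)
cycle 14: I3 read-ops
cycle 15: I3 finished on SHIFT
cycle 16: I3→R4
cycle 17: issue I4 (SHIFT)
cycle 18: I4 read-ops, issue I5 (ADD)
cycle 19: I4 finished on SHIFT
cycle 20: I4→R5
cycle 21: I5 read-ops
cycle 23: I5 finished on ADD
cycle 24: I5→R2

I3 = (13, 14, 15, 16)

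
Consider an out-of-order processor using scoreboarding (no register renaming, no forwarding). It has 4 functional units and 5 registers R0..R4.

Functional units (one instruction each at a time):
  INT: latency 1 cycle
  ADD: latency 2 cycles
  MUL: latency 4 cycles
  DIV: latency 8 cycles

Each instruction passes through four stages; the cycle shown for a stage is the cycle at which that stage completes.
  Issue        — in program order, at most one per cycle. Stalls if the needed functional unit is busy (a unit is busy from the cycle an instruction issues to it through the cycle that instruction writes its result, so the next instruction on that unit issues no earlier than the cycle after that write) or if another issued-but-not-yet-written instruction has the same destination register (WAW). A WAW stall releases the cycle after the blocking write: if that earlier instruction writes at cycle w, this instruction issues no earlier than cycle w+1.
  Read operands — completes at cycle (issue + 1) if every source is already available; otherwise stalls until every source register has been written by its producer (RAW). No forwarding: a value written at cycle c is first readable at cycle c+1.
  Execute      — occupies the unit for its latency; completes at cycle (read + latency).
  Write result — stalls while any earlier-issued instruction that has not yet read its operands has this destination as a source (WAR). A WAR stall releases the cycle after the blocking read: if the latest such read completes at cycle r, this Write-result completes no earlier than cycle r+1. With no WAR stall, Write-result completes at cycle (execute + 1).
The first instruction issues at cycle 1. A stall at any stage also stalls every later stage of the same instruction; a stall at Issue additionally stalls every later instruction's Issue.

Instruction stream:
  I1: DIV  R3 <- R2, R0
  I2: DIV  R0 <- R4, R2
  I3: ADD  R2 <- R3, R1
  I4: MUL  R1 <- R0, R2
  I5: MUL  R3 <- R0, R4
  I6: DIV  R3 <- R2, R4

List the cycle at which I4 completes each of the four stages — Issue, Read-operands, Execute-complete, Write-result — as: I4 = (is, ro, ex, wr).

I4 = (14, 23, 27, 28)

c1: I1 dispatched to DIV
c2: I1 operands ready
c10: I1 complete
c11: R3←I1
c12: I2 dispatched to DIV
c13: I2 operands ready · I3 dispatched to ADD
c14: I3 operands ready · I4 dispatched to MUL
c16: I3 complete
c17: R2←I3
c21: I2 complete
c22: R0←I2
c23: I4 operands ready
c27: I4 complete
c28: R1←I4
c29: I5 dispatched to MUL
c30: I5 operands ready
c34: I5 complete
c35: R3←I5
c36: I6 dispatched to DIV
c37: I6 operands ready
c45: I6 complete
c46: R3←I6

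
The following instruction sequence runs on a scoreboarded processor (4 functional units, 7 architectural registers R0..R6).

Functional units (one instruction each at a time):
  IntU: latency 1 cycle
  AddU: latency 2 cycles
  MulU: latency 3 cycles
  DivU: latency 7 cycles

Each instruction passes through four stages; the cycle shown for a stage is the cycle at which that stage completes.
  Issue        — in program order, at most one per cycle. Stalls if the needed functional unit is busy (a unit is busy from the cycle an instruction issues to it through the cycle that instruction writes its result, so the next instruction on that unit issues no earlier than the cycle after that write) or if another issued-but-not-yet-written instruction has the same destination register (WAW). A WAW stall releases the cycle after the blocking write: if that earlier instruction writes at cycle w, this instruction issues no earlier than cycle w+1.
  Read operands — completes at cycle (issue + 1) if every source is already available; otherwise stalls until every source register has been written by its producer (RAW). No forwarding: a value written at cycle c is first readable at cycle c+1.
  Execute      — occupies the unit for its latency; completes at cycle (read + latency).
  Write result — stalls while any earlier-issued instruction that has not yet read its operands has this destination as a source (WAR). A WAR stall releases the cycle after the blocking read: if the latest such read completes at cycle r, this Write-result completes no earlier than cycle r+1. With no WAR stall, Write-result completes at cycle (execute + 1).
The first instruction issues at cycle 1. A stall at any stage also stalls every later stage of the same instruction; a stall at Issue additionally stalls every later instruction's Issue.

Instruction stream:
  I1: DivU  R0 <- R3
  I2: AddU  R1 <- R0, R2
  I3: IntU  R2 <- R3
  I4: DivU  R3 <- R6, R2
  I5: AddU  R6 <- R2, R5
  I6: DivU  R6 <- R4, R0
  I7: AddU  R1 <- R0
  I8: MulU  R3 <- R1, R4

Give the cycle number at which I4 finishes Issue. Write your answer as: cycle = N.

cycle = 11

I1  is:1  ro:2  ex:9  wr:10
I2  is:2  ro:11  ex:13  wr:14  — RAW R0: wait I1 write@10
I3  is:3  ro:4  ex:5  wr:12  — WAR R2: wait I2 read@11
I4  is:11  ro:13  ex:20  wr:21  — struct: DivU busy until I1 writes@10, RAW R2: wait I3 write@12
I5  is:15  ro:16  ex:18  wr:19  — struct: AddU busy until I2 writes@14
I6  is:22  ro:23  ex:30  wr:31  — struct: DivU busy until I4 writes@21
I7  is:23  ro:24  ex:26  wr:27
I8  is:24  ro:28  ex:31  wr:32  — RAW R1: wait I7 write@27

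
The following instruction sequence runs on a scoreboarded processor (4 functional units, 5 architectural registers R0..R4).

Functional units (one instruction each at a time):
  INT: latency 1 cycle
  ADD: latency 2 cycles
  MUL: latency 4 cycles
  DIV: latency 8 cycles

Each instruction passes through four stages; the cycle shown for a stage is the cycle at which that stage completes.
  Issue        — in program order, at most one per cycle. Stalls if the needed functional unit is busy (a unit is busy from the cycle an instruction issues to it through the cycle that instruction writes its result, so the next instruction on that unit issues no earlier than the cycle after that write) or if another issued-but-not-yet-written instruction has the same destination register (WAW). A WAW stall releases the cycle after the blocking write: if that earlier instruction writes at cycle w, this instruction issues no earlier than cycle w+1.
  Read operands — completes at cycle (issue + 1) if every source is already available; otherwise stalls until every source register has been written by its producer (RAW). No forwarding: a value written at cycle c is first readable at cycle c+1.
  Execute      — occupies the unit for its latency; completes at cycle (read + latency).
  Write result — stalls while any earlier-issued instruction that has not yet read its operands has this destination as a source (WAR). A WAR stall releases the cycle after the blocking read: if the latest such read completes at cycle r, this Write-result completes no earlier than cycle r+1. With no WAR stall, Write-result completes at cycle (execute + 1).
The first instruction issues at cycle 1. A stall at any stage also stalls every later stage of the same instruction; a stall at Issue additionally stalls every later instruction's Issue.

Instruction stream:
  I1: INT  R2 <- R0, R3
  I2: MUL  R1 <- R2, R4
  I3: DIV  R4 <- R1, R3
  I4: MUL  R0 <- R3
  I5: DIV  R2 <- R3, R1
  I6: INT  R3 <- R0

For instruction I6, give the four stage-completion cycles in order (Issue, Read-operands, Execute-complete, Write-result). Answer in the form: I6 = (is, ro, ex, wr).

1) issue 1, read 2, done 3, write 4
2) issue 2, read 5, done 9, write 10  <RAW R2: wait I1 write@4>
3) issue 3, read 11, done 19, write 20  <RAW R1: wait I2 write@10>
4) issue 11, read 12, done 16, write 17  <struct: MUL busy until I2 writes@10>
5) issue 21, read 22, done 30, write 31  <struct: DIV busy until I3 writes@20>
6) issue 22, read 23, done 24, write 25

I6 = (22, 23, 24, 25)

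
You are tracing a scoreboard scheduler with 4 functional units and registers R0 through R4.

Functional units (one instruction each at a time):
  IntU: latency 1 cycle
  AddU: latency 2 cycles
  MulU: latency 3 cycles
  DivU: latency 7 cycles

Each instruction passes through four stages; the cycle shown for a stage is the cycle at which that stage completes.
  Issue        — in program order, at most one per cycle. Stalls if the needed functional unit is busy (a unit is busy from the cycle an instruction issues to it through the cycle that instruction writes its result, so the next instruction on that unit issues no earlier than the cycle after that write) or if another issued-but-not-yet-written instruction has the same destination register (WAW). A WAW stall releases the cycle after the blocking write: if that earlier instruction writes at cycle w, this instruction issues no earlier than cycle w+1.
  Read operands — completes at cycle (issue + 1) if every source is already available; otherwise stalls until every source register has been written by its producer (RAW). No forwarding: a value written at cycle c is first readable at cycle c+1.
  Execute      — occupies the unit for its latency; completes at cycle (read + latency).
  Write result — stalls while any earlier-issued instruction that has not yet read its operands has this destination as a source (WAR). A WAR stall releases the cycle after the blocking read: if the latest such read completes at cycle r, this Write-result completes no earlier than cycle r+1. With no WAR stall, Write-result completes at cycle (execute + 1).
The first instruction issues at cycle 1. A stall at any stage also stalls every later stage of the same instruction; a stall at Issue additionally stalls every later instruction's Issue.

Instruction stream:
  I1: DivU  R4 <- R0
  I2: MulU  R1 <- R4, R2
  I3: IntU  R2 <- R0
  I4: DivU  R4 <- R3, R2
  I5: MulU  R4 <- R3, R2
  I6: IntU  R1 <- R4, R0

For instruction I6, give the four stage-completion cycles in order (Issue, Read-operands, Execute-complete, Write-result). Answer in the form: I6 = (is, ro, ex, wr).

[1] issue I1 (DivU)
[2] I1 read-ops, issue I2 (MulU)
[3] issue I3 (IntU)
[4] I3 read-ops
[5] I3 finished on IntU
[9] I1 finished on DivU
[10] I1→R4
[11] I2 read-ops, issue I4 (DivU)
[12] I3→R2
[13] I4 read-ops
[14] I2 finished on MulU
[15] I2→R1
[20] I4 finished on DivU
[21] I4→R4
[22] issue I5 (MulU)
[23] I5 read-ops, issue I6 (IntU)
[26] I5 finished on MulU
[27] I5→R4
[28] I6 read-ops
[29] I6 finished on IntU
[30] I6→R1

I6 = (23, 28, 29, 30)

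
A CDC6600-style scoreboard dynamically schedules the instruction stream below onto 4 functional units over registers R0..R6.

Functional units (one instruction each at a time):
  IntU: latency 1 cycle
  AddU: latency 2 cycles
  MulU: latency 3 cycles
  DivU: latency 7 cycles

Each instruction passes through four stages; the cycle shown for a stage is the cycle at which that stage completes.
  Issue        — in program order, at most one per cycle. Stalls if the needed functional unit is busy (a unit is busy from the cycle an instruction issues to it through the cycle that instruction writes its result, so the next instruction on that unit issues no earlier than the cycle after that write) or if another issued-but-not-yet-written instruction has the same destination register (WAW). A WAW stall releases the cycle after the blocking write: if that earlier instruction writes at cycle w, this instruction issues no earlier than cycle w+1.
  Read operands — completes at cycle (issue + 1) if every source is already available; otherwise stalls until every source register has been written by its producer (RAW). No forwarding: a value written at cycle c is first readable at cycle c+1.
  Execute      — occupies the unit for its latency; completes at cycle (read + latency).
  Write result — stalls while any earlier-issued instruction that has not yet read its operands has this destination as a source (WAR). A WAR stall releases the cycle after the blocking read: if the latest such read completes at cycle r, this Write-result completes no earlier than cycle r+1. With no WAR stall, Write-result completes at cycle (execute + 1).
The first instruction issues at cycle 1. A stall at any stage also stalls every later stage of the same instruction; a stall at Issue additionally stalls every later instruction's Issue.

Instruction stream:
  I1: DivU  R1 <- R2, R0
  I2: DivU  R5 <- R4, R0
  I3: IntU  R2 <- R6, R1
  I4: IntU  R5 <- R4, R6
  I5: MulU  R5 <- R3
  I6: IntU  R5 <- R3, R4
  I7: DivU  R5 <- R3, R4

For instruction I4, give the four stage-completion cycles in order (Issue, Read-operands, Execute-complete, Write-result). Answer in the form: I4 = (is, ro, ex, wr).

I4 = (21, 22, 23, 24)

c1: I1→DivU
c2: I1 RO
c9: I1 EX
c10: I1 WR R1
c11: I2→DivU
c12: I2 RO | I3→IntU
c13: I3 RO
c14: I3 EX
c15: I3 WR R2
c19: I2 EX
c20: I2 WR R5
c21: I4→IntU
c22: I4 RO
c23: I4 EX
c24: I4 WR R5
c25: I5→MulU
c26: I5 RO
c29: I5 EX
c30: I5 WR R5
c31: I6→IntU
c32: I6 RO
c33: I6 EX
c34: I6 WR R5
c35: I7→DivU
c36: I7 RO
c43: I7 EX
c44: I7 WR R5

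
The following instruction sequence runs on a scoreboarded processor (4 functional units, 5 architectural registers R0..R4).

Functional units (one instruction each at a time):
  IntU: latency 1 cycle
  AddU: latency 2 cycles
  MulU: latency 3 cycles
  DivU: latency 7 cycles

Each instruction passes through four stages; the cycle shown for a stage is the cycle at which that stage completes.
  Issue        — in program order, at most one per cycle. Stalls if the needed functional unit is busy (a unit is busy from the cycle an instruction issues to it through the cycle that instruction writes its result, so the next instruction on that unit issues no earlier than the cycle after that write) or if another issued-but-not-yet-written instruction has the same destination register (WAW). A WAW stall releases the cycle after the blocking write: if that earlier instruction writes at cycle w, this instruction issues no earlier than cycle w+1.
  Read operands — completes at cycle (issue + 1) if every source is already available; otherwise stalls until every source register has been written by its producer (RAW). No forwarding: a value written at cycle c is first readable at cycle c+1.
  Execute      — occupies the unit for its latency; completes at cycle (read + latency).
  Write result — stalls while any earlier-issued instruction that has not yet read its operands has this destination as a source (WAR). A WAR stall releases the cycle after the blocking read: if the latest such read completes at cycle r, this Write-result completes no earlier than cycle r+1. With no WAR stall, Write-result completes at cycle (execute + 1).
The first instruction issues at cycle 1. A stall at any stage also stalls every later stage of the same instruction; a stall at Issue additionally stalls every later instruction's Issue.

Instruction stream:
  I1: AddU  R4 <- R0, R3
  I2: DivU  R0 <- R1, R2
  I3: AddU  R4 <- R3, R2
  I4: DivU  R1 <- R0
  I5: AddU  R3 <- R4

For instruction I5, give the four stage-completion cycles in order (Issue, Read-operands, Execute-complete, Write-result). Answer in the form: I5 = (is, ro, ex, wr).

1) issue 1, read 2, done 4, write 5
2) issue 2, read 3, done 10, write 11
3) issue 6, read 7, done 9, write 10  <struct: AddU busy until I1 writes@5>
4) issue 12, read 13, done 20, write 21  <struct: DivU busy until I2 writes@11>
5) issue 13, read 14, done 16, write 17

I5 = (13, 14, 16, 17)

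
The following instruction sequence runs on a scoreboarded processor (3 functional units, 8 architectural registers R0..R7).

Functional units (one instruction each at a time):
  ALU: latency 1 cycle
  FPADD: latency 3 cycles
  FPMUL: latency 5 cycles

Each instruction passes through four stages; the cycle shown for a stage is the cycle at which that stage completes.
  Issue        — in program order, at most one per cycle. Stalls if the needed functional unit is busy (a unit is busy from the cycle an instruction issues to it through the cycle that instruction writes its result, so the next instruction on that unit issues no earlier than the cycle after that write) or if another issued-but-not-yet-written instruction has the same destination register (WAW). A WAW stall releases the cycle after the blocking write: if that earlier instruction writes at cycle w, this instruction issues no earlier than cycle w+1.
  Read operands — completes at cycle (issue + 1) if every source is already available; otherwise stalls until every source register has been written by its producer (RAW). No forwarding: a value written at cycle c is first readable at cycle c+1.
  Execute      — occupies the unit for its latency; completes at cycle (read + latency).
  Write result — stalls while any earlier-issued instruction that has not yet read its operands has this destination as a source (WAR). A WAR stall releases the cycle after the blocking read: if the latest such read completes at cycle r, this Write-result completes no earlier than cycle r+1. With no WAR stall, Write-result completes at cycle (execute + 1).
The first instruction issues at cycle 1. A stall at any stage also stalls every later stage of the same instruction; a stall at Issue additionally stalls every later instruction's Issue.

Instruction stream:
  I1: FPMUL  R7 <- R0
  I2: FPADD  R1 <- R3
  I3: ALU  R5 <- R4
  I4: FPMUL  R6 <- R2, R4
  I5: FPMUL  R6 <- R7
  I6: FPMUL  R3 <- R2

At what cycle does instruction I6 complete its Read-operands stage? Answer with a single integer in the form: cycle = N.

I1 -> (1, 2, 7, 8)
I2 -> (2, 3, 6, 7)
I3 -> (3, 4, 5, 6)
I4 -> (9, 10, 15, 16)  // struct: FPMUL busy until I1 writes@8
I5 -> (17, 18, 23, 24)  // struct: FPMUL busy until I4 writes@16
I6 -> (25, 26, 31, 32)  // struct: FPMUL busy until I5 writes@24

cycle = 26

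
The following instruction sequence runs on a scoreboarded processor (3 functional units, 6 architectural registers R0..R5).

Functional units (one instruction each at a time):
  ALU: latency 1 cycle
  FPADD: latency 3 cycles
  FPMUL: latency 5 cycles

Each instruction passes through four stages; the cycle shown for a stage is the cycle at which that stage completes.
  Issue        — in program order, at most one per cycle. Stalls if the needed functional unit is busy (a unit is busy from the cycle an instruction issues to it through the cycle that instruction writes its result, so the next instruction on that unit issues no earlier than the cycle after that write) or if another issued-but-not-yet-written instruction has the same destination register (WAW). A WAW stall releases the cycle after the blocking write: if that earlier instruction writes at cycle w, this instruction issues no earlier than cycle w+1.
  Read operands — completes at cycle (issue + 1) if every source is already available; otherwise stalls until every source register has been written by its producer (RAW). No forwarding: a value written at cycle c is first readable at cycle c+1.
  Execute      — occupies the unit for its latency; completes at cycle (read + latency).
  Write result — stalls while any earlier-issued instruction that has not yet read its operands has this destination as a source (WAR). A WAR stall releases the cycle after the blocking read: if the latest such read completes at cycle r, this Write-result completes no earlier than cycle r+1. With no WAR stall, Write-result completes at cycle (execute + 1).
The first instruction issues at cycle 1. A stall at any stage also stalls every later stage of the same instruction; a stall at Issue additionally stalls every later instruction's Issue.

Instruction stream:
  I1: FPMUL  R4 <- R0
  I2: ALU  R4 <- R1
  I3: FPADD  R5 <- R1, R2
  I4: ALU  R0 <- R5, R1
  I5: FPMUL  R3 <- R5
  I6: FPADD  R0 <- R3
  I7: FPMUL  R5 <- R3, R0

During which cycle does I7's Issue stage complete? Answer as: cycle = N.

cycle = 23

I1 -> (1, 2, 7, 8)
I2 -> (9, 10, 11, 12)  // WAW R4: wait I1 write@8
I3 -> (10, 11, 14, 15)
I4 -> (13, 16, 17, 18)  // struct: ALU busy until I2 writes@12, RAW R5: wait I3 write@15
I5 -> (14, 16, 21, 22)  // RAW R5: wait I3 write@15
I6 -> (19, 23, 26, 27)  // WAW R0: wait I4 write@18, RAW R3: wait I5 write@22
I7 -> (23, 28, 33, 34)  // struct: FPMUL busy until I5 writes@22, RAW R0: wait I6 write@27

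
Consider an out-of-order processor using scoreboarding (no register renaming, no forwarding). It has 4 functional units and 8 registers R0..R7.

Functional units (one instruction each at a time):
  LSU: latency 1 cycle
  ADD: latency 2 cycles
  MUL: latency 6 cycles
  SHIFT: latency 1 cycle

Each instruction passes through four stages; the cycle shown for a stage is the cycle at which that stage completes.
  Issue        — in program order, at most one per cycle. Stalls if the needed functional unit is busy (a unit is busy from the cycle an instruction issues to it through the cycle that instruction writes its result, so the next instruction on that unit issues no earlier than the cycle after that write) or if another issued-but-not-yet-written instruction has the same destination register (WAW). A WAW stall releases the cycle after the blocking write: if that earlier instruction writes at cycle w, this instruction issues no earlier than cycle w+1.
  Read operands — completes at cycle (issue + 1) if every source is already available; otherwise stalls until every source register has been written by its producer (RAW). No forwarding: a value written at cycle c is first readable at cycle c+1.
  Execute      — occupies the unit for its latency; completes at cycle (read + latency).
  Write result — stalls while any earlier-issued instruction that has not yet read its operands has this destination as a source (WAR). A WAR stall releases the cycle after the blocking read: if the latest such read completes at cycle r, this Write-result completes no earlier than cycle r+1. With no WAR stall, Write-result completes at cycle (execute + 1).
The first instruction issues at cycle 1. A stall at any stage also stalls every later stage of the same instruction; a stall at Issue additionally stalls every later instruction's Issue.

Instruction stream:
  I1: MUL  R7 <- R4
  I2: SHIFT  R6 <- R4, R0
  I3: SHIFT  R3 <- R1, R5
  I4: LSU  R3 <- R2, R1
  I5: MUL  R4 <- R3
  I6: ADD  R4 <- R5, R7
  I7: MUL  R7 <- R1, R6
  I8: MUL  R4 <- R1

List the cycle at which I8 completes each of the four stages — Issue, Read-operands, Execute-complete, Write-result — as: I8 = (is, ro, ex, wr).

1) issue 1, read 2, done 8, write 9
2) issue 2, read 3, done 4, write 5
3) issue 6, read 7, done 8, write 9  <struct: SHIFT busy until I2 writes@5>
4) issue 10, read 11, done 12, write 13  <WAW R3: wait I3 write@9>
5) issue 11, read 14, done 20, write 21  <RAW R3: wait I4 write@13>
6) issue 22, read 23, done 25, write 26  <WAW R4: wait I5 write@21>
7) issue 23, read 24, done 30, write 31
8) issue 32, read 33, done 39, write 40  <struct: MUL busy until I7 writes@31>

I8 = (32, 33, 39, 40)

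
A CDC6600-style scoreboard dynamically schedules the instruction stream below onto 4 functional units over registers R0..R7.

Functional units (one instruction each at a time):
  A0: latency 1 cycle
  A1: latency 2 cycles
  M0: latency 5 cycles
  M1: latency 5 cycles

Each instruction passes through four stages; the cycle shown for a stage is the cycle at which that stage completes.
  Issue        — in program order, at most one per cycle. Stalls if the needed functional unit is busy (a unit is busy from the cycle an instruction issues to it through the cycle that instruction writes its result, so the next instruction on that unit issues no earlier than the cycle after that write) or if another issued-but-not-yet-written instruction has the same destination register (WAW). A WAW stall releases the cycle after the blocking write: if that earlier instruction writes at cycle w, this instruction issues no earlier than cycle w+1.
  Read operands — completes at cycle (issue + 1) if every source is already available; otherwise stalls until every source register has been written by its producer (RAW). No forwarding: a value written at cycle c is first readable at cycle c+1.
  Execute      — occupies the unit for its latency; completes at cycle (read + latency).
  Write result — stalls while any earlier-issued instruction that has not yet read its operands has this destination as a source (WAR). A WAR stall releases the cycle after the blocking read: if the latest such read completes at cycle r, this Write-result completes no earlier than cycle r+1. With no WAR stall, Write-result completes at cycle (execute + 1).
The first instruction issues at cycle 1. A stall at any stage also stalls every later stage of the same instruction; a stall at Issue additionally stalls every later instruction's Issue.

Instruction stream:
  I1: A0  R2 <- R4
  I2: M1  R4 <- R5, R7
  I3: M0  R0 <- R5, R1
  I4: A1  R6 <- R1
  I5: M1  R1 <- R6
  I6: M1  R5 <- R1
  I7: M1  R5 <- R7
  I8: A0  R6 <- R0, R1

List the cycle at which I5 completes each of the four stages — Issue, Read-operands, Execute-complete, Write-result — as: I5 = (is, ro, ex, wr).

I5 = (10, 11, 16, 17)

cycle 1: issue I1 (A0)
cycle 2: I1 read-ops; issue I2 (M1)
cycle 3: I1 finished on A0; I2 read-ops; issue I3 (M0)
cycle 4: I1→R2; I3 read-ops; issue I4 (A1)
cycle 5: I4 read-ops
cycle 7: I4 finished on A1
cycle 8: I2 finished on M1; I4→R6
cycle 9: I2→R4; I3 finished on M0
cycle 10: I3→R0; issue I5 (M1)
cycle 11: I5 read-ops
cycle 16: I5 finished on M1
cycle 17: I5→R1
cycle 18: issue I6 (M1)
cycle 19: I6 read-ops
cycle 24: I6 finished on M1
cycle 25: I6→R5
cycle 26: issue I7 (M1)
cycle 27: I7 read-ops; issue I8 (A0)
cycle 28: I8 read-ops
cycle 29: I8 finished on A0
cycle 30: I8→R6
cycle 32: I7 finished on M1
cycle 33: I7→R5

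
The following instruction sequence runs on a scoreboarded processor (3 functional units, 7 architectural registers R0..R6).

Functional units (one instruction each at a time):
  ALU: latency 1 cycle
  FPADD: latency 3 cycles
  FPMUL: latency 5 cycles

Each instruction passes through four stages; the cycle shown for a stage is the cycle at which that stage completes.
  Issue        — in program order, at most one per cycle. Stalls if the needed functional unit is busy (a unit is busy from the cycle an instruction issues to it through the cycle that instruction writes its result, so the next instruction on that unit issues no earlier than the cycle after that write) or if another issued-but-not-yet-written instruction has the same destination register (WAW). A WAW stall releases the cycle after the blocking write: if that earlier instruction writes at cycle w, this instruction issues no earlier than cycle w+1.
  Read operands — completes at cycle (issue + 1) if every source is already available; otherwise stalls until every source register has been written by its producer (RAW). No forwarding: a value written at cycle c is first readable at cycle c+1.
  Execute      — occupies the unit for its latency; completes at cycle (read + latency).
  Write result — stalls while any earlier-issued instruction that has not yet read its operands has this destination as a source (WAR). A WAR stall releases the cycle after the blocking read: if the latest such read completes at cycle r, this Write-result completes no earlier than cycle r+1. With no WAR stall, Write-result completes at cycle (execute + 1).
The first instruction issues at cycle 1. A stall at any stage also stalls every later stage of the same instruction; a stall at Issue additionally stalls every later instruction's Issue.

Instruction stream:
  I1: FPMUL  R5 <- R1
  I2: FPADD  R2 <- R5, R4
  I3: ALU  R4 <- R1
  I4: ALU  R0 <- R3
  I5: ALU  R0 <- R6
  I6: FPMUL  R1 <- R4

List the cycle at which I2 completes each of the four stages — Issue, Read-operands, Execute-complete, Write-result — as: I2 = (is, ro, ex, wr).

I2 = (2, 9, 12, 13)

[1] I1→FPMUL
[2] I1 RO | I2→FPADD
[3] I3→ALU
[4] I3 RO
[5] I3 EX
[7] I1 EX
[8] I1 WR R5
[9] I2 RO
[10] I3 WR R4
[11] I4→ALU
[12] I2 EX | I4 RO
[13] I2 WR R2 | I4 EX
[14] I4 WR R0
[15] I5→ALU
[16] I5 RO | I6→FPMUL
[17] I5 EX | I6 RO
[18] I5 WR R0
[22] I6 EX
[23] I6 WR R1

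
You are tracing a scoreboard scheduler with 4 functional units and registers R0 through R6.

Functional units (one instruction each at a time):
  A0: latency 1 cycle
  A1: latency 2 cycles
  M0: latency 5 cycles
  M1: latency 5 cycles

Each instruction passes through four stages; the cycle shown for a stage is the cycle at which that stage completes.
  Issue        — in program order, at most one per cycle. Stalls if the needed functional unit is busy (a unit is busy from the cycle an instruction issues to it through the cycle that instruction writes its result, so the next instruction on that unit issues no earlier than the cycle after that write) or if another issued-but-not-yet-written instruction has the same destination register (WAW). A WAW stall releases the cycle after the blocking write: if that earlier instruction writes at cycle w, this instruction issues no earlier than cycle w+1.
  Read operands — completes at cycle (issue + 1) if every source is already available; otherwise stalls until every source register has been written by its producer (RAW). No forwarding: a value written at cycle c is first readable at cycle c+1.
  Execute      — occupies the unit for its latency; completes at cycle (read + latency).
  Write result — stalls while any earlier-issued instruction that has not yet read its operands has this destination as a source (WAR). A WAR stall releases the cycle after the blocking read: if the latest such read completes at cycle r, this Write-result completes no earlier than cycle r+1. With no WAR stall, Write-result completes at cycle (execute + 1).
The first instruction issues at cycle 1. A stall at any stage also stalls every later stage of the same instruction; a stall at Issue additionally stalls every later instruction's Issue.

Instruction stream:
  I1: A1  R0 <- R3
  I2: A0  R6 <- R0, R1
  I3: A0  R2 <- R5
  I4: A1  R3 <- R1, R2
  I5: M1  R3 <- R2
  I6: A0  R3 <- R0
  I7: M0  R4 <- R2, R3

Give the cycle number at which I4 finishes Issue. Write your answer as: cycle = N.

I1: IS=1 RO=2 EX=4 WR=5
I2: IS=2 RO=6 EX=7 WR=8  [RAW R0: wait I1 write@5]
I3: IS=9 RO=10 EX=11 WR=12  [struct: A0 busy until I2 writes@8]
I4: IS=10 RO=13 EX=15 WR=16  [RAW R2: wait I3 write@12]
I5: IS=17 RO=18 EX=23 WR=24  [WAW R3: wait I4 write@16]
I6: IS=25 RO=26 EX=27 WR=28  [WAW R3: wait I5 write@24]
I7: IS=26 RO=29 EX=34 WR=35  [RAW R3: wait I6 write@28]

cycle = 10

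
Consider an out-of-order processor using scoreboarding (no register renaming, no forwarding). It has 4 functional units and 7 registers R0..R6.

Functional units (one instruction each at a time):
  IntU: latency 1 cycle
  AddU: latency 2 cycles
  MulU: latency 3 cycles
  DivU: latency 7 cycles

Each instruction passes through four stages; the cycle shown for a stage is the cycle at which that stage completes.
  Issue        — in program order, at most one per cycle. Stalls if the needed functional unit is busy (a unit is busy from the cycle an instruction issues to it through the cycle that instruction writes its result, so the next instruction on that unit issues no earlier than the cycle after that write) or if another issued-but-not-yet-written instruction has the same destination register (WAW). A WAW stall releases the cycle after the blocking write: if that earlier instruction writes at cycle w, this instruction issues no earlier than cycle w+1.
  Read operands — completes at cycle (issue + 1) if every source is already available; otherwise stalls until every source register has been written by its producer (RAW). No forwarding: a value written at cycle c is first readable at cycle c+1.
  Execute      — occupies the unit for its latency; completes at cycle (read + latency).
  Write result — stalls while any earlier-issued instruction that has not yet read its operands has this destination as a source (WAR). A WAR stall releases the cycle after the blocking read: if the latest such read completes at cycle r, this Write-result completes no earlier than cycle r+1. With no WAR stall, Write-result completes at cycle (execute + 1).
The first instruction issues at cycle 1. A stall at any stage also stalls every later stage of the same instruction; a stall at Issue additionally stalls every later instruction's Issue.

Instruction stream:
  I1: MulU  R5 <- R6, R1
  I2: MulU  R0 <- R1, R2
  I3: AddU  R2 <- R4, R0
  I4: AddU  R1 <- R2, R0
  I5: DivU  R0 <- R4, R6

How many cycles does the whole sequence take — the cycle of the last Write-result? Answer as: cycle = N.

cycle = 27

I1 -> (1, 2, 5, 6)
I2 -> (7, 8, 11, 12)  // struct: MulU busy until I1 writes@6
I3 -> (8, 13, 15, 16)  // RAW R0: wait I2 write@12
I4 -> (17, 18, 20, 21)  // struct: AddU busy until I3 writes@16
I5 -> (18, 19, 26, 27)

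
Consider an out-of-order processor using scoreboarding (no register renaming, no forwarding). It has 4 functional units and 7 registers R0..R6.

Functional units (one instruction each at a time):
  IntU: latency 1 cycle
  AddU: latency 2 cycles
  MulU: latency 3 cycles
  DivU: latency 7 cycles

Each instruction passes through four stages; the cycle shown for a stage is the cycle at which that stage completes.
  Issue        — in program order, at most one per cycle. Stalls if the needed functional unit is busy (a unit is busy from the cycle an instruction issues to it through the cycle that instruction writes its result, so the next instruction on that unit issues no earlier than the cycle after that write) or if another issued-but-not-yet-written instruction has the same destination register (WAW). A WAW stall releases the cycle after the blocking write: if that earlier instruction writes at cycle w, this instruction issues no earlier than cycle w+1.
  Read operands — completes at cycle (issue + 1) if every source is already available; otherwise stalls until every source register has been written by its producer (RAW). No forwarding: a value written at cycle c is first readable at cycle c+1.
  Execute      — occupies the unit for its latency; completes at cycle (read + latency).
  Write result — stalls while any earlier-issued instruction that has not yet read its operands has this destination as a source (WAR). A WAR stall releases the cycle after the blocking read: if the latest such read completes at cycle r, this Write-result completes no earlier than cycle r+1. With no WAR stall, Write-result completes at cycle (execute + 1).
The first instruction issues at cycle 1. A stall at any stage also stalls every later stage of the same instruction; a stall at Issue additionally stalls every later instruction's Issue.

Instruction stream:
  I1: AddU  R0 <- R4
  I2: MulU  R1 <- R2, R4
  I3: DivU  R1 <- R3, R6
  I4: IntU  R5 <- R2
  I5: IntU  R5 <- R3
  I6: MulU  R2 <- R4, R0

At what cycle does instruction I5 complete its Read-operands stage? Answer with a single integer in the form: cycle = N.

  I1 | 1 | 2 | 4 | 5
  I2 | 2 | 3 | 6 | 7
  I3 | 8 | 9 | 16 | 17   WAW R1: wait I2 write@7
  I4 | 9 | 10 | 11 | 12
  I5 | 13 | 14 | 15 | 16   struct: IntU busy until I4 writes@12
  I6 | 14 | 15 | 18 | 19

cycle = 14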